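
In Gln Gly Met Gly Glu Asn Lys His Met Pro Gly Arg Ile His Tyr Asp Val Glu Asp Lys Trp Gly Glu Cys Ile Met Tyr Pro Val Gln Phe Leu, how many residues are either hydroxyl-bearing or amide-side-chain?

Hydroxyl-bearing: S, T, Y. Amide-side-chain: N, Q.
Hydroxyl-bearing residues here: Tyr15, Tyr27 (2).
Amide-side-chain residues here: Gln1, Asn6, Gln30 (3).
The two groups share no amino acid, so total = 2 + 3 = 5.

5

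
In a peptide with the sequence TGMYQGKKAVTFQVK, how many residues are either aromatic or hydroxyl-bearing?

4

Aromatic: F, W, Y. Hydroxyl-bearing: S, T, Y.
Aromatic residues here: Y4, F12 (2).
Hydroxyl-bearing residues here: T1, Y4, T11 (3).
Y is in both groups, so the 1 Y residue must not be double-counted.
Total = 2 + 3 − 1 = 4.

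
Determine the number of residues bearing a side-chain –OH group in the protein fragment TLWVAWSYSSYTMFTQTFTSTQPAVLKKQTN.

Serine (S), threonine (T), and tyrosine (Y) each carry a hydroxyl group on the side chain.
Matching residues: T1, S7, Y8, S9, S10, Y11, T12, T15, T17, T19, S20, T21, T30.

13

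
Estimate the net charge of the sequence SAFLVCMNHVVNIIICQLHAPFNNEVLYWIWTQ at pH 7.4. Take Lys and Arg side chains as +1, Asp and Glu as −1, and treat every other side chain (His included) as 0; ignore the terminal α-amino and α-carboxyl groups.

-1

Positive (K, R): none → +0.
Negative (D, E): E25 → −1.
Net charge = (+0) + (−1) = −1.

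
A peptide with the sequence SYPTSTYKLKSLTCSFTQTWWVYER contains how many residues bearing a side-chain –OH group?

12

Serine (S), threonine (T), and tyrosine (Y) each carry a hydroxyl group on the side chain.
Matching residues: S1, Y2, T4, S5, T6, Y7, S11, T13, S15, T17, T19, Y23.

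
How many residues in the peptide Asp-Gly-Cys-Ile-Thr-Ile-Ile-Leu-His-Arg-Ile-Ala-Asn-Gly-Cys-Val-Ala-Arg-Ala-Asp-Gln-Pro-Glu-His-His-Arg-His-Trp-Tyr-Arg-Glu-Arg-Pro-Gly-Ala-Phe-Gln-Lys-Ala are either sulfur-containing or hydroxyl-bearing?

Sulfur-containing: C, M. Hydroxyl-bearing: S, T, Y.
Sulfur-containing residues here: Cys3, Cys15 (2).
Hydroxyl-bearing residues here: Thr5, Tyr29 (2).
The two groups share no amino acid, so total = 2 + 2 = 4.

4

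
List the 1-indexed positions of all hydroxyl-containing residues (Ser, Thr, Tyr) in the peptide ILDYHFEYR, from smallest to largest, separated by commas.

Matching residues: Y4, Y8.

4, 8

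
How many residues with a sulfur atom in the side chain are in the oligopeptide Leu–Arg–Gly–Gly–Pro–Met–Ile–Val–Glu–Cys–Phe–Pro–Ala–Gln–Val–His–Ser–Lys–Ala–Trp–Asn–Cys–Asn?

3

Cysteine (C, thiol) and methionine (M, thioether) are the two sulfur-containing amino acids.
Matching residues: Met6, Cys10, Cys22.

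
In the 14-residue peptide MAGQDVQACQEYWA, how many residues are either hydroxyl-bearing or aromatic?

Hydroxyl-bearing: S, T, Y. Aromatic: F, W, Y.
Hydroxyl-bearing residues here: Y12 (1).
Aromatic residues here: Y12, W13 (2).
Y is in both groups, so the 1 Y residue must not be double-counted.
Total = 1 + 2 − 1 = 2.

2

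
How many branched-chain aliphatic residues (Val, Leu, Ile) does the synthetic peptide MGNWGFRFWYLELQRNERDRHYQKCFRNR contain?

Matching residues: L11, L13.

2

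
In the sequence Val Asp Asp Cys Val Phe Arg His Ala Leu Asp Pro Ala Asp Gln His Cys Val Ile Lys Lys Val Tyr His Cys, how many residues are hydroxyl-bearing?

1

S, T, and Y are the three residues with a side-chain hydroxyl.
Matching residues: Tyr23.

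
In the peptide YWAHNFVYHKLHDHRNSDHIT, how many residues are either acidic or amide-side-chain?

4

Acidic: D, E. Amide-side-chain: N, Q.
Acidic residues here: D13, D18 (2).
Amide-side-chain residues here: N5, N16 (2).
The two groups share no amino acid, so total = 2 + 2 = 4.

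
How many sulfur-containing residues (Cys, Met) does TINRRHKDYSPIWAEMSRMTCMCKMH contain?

6

Matching residues: M16, M19, C21, M22, C23, M25.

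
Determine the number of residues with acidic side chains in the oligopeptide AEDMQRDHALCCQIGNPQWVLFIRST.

Aspartate (D) and glutamate (E) have carboxylic-acid side chains and are the acidic amino acids.
Matching residues: E2, D3, D7.

3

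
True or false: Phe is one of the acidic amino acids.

False

Aspartate (D) and glutamate (E) have carboxylic-acid side chains and are the acidic amino acids.
Phenylalanine is not in this group.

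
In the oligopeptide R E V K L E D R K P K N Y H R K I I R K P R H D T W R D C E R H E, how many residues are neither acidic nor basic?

Acidic: D, E. Basic: K, R, H. All other residues are neither.
Matching residues: V3, L5, P10, N12, Y13, I17, I18, P21, T25, W26, C29.

11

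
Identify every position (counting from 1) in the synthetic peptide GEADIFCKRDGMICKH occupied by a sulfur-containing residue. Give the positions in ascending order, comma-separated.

7, 12, 14

The sulfur-bearing residues are cysteine (–SH) and methionine (–S–CH₃).
Matching residues: C7, M12, C14.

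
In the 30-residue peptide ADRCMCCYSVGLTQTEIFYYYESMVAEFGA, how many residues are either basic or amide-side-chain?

Basic: H, K, R. Amide-side-chain: N, Q.
Basic residues here: R3 (1).
Amide-side-chain residues here: Q14 (1).
The two groups share no amino acid, so total = 1 + 1 = 2.

2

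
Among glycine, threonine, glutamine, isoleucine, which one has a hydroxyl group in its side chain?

S, T, and Y are the three residues with a side-chain hydroxyl.
Of the listed options, only threonine belongs to this group.

threonine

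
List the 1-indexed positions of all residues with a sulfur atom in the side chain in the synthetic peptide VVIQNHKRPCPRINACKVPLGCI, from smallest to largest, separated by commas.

10, 16, 22

Only Cys (C) and Met (M) have a sulfur atom in the side chain.
Matching residues: C10, C16, C22.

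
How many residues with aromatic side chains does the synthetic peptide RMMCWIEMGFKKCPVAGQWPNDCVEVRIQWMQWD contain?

Phenylalanine (F), tryptophan (W), and tyrosine (Y) have aromatic ring side chains.
Matching residues: W5, F10, W19, W30, W33.

5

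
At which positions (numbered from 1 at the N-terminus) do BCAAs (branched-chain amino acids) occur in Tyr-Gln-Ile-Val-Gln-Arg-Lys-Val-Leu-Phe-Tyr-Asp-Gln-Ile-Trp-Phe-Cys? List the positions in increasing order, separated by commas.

3, 4, 8, 9, 14

V, L, and I make up the branched-chain aliphatic group.
Matching residues: Ile3, Val4, Val8, Leu9, Ile14.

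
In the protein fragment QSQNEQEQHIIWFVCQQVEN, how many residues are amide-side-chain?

8

The amide-side-chain residues are Asn (N) and Gln (Q).
Matching residues: Q1, Q3, N4, Q6, Q8, Q16, Q17, N20.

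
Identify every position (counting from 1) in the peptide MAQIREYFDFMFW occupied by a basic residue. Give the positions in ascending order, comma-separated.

K, R, and H are the three residues with basic side chains (ε-amine, guanidinium, and imidazole respectively).
Matching residues: R5.

5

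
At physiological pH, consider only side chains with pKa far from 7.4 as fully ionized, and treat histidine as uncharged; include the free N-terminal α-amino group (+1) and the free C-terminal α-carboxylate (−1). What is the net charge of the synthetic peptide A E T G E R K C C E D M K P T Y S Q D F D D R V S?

-3

The side chains ionized at physiological pH are Lys/Arg (+1) and Asp/Glu (−1); with His treated as neutral, nothing else contributes.
Positive (K, R): R6, K7, K13, R23 → +4.
Negative (D, E): E2, E5, E10, D11, D19, D21, D22 → −7.
The N-terminus (+1) and C-terminus (−1) cancel.
Net charge = (+4) + (−7) = −3.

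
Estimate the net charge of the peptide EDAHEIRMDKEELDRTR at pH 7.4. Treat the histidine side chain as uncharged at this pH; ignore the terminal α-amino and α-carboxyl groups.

-3

At pH ~7.4 the Lys and Arg side chains are protonated (+1), the Asp and Glu side chains are deprotonated (−1), and with His taken as neutral all other side chains carry no charge.
Positive (K, R): R7, K10, R15, R17 → +4.
Negative (D, E): E1, D2, E5, D9, E11, E12, D14 → −7.
Net charge = (+4) + (−7) = −3.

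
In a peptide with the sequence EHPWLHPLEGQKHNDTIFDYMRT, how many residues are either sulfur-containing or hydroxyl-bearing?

Sulfur-containing: C, M. Hydroxyl-bearing: S, T, Y.
Sulfur-containing residues here: M21 (1).
Hydroxyl-bearing residues here: T16, Y20, T23 (3).
The two groups share no amino acid, so total = 1 + 3 = 4.

4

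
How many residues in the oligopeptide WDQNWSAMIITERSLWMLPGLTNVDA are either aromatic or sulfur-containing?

Aromatic: F, W, Y. Sulfur-containing: C, M.
Aromatic residues here: W1, W5, W16 (3).
Sulfur-containing residues here: M8, M17 (2).
The two groups share no amino acid, so total = 3 + 2 = 5.

5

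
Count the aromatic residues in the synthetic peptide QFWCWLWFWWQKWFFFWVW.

13

F, W, and Y each carry an aromatic ring on the side chain.
Matching residues: F2, W3, W5, W7, F8, W9, W10, W13, F14, F15, F16, W17, W19.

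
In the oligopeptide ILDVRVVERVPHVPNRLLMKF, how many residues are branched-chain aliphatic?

9

Valine (V), leucine (L), and isoleucine (I) are the branched-chain amino acids.
Matching residues: I1, L2, V4, V6, V7, V10, V13, L17, L18.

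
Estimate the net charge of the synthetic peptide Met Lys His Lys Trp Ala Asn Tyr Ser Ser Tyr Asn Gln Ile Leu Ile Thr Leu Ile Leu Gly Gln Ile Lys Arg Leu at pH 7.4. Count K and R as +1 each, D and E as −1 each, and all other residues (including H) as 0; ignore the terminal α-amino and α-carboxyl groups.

+4

Positive (K, R): Lys2, Lys4, Lys24, Arg25 → +4.
Negative (D, E): none → −0.
Net charge = (+4) + (−0) = +4.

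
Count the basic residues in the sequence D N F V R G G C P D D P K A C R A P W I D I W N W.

3

Lysine (K), arginine (R), and histidine (H) have basic, nitrogen-containing side chains.
Matching residues: R5, K13, R16.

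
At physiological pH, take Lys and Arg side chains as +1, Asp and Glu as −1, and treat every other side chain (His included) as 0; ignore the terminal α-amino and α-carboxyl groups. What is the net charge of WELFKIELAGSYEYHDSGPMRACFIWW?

Positive (K, R): K5, R21 → +2.
Negative (D, E): E2, E7, E13, D16 → −4.
Net charge = (+2) + (−4) = −2.

-2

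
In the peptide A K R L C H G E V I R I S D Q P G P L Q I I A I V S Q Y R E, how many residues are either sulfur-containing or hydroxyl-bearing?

Sulfur-containing: C, M. Hydroxyl-bearing: S, T, Y.
Sulfur-containing residues here: C5 (1).
Hydroxyl-bearing residues here: S13, S26, Y28 (3).
The two groups share no amino acid, so total = 1 + 3 = 4.

4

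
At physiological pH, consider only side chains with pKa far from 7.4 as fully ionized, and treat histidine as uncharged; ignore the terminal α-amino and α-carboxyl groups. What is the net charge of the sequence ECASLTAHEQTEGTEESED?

-7

The side chains ionized at physiological pH are Lys/Arg (+1) and Asp/Glu (−1); with His treated as neutral, nothing else contributes.
Positive (K, R): none → +0.
Negative (D, E): E1, E9, E12, E15, E16, E18, D19 → −7.
Net charge = (+0) + (−7) = −7.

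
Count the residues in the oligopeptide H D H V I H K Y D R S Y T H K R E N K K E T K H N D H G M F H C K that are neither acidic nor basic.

Acidic: D, E. Basic: K, R, H. All other residues are neither.
Matching residues: V4, I5, Y8, S11, Y12, T13, N18, T22, N25, G28, M29, F30, C32.

13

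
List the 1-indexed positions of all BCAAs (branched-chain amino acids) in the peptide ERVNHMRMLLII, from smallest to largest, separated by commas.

Valine (V), leucine (L), and isoleucine (I) are the branched-chain amino acids.
Matching residues: V3, L9, L10, I11, I12.

3, 9, 10, 11, 12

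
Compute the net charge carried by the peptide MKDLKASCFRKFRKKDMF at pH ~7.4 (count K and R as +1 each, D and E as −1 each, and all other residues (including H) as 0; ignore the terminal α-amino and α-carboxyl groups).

Positive (K, R): K2, K5, R10, K11, R13, K14, K15 → +7.
Negative (D, E): D3, D16 → −2.
Net charge = (+7) + (−2) = +5.

+5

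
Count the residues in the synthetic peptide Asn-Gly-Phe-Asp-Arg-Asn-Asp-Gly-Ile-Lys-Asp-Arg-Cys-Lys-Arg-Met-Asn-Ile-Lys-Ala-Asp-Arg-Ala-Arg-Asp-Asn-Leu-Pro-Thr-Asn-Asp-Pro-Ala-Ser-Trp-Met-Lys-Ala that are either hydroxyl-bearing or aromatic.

4

Hydroxyl-bearing: S, T, Y. Aromatic: F, W, Y.
Hydroxyl-bearing residues here: Thr29, Ser34 (2).
Aromatic residues here: Phe3, Trp35 (2).
(Y belongs to both groups, but none appear in this sequence.) Total = 2 + 2 = 4.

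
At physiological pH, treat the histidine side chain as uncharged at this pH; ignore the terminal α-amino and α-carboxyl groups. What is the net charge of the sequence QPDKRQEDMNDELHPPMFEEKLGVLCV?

-4

The side chains ionized at physiological pH are Lys/Arg (+1) and Asp/Glu (−1); with His treated as neutral, nothing else contributes.
Positive (K, R): K4, R5, K21 → +3.
Negative (D, E): D3, E7, D8, D11, E12, E19, E20 → −7.
Net charge = (+3) + (−7) = −4.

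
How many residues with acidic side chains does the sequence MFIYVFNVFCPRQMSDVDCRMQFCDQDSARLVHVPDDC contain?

6

Aspartate (D) and glutamate (E) have carboxylic-acid side chains and are the acidic amino acids.
Matching residues: D16, D18, D25, D27, D36, D37.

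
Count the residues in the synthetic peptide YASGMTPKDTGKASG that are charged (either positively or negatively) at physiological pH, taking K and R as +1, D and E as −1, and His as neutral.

3

Charged side chains at pH ~7.4: K, R (positive); D, E (negative).
Matching residues: K8, D9, K12.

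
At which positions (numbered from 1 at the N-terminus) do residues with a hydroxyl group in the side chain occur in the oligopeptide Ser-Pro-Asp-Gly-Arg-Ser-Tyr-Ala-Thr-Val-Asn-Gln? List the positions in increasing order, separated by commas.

1, 6, 7, 9

Serine (S), threonine (T), and tyrosine (Y) each carry a hydroxyl group on the side chain.
Matching residues: Ser1, Ser6, Tyr7, Thr9.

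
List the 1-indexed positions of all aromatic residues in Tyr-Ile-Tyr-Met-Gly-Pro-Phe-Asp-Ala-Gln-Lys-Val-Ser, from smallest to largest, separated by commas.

The aromatic amino acids are Phe (F, benzyl), Trp (W, indole), and Tyr (Y, phenol).
Matching residues: Tyr1, Tyr3, Phe7.

1, 3, 7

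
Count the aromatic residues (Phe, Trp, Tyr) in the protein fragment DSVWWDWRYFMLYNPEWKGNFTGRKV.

8

Matching residues: W4, W5, W7, Y9, F10, Y13, W17, F21.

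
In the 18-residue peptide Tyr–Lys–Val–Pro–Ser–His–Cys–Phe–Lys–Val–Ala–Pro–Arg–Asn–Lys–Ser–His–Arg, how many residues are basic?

Lysine (K), arginine (R), and histidine (H) have basic, nitrogen-containing side chains.
Matching residues: Lys2, His6, Lys9, Arg13, Lys15, His17, Arg18.

7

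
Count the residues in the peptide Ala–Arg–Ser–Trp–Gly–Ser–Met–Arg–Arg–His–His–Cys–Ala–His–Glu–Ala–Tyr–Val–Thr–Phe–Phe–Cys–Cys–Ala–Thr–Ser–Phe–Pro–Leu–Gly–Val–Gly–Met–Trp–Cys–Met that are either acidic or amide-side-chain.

Acidic: D, E. Amide-side-chain: N, Q.
Acidic residues here: Glu15 (1).
Amide-side-chain residues here: none (0).
The two groups share no amino acid, so total = 1 + 0 = 1.

1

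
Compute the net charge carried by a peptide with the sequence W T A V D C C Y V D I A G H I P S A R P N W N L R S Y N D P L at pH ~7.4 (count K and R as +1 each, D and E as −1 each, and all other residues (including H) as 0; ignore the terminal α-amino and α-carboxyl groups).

-1

Positive (K, R): R19, R25 → +2.
Negative (D, E): D5, D10, D29 → −3.
Net charge = (+2) + (−3) = −1.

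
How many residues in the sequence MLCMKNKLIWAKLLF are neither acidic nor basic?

12

Acidic: D, E. Basic: K, R, H. All other residues are neither.
Matching residues: M1, L2, C3, M4, N6, L8, I9, W10, A11, L13, L14, F15.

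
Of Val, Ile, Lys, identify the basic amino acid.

Lysine (K), arginine (R), and histidine (H) have basic, nitrogen-containing side chains.
Of the listed options, only Lys belongs to this group.

Lys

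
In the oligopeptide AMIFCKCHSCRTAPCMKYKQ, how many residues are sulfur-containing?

6

Cysteine (C, thiol) and methionine (M, thioether) are the two sulfur-containing amino acids.
Matching residues: M2, C5, C7, C10, C15, M16.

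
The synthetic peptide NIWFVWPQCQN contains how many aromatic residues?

3

Phenylalanine (F), tryptophan (W), and tyrosine (Y) have aromatic ring side chains.
Matching residues: W3, F4, W6.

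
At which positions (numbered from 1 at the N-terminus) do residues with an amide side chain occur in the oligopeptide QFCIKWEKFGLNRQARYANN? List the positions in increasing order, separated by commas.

Only N (asparagine) and Q (glutamine) carry a side-chain carboxamide.
Matching residues: Q1, N12, Q14, N19, N20.

1, 12, 14, 19, 20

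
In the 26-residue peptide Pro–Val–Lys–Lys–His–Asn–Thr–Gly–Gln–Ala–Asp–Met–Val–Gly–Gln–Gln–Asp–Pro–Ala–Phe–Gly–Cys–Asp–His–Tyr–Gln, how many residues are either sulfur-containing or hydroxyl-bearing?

4

Sulfur-containing: C, M. Hydroxyl-bearing: S, T, Y.
Sulfur-containing residues here: Met12, Cys22 (2).
Hydroxyl-bearing residues here: Thr7, Tyr25 (2).
The two groups share no amino acid, so total = 2 + 2 = 4.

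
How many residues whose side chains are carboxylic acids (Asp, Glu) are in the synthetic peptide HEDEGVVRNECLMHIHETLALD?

6

Matching residues: E2, D3, E4, E10, E17, D22.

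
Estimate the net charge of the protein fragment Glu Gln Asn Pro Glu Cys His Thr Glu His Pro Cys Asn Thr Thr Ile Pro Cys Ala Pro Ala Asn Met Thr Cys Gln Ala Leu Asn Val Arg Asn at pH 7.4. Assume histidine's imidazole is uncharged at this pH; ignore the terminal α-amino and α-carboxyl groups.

The side chains ionized at physiological pH are Lys/Arg (+1) and Asp/Glu (−1); with His treated as neutral, nothing else contributes.
Positive (K, R): Arg31 → +1.
Negative (D, E): Glu1, Glu5, Glu9 → −3.
Net charge = (+1) + (−3) = −2.

-2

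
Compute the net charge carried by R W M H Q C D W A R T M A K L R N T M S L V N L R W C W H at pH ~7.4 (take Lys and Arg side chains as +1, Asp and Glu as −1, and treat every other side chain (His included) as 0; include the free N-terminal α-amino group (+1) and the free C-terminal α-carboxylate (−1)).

+4

Positive (K, R): R1, R10, K14, R16, R25 → +5.
Negative (D, E): D7 → −1.
The N-terminus (+1) and C-terminus (−1) cancel.
Net charge = (+5) + (−1) = +4.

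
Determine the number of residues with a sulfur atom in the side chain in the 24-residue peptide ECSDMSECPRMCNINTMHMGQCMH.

9

Only Cys (C) and Met (M) have a sulfur atom in the side chain.
Matching residues: C2, M5, C8, M11, C12, M17, M19, C22, M23.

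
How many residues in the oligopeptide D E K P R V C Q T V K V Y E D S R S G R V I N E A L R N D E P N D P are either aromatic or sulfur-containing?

Aromatic: F, W, Y. Sulfur-containing: C, M.
Aromatic residues here: Y13 (1).
Sulfur-containing residues here: C7 (1).
The two groups share no amino acid, so total = 1 + 1 = 2.

2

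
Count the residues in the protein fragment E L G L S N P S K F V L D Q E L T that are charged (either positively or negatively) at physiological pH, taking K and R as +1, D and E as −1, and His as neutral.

Charged side chains at pH ~7.4: K, R (positive); D, E (negative).
Matching residues: E1, K9, D13, E15.

4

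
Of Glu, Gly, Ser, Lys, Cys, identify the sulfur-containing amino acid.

Cysteine (C, thiol) and methionine (M, thioether) are the two sulfur-containing amino acids.
Of the listed options, only Cys belongs to this group.

Cys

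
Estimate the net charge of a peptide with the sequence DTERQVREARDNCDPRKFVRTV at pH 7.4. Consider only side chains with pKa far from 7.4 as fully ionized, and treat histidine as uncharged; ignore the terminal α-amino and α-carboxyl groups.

At pH ~7.4 the Lys and Arg side chains are protonated (+1), the Asp and Glu side chains are deprotonated (−1), and with His taken as neutral all other side chains carry no charge.
Positive (K, R): R4, R7, R10, R16, K17, R20 → +6.
Negative (D, E): D1, E3, E8, D11, D14 → −5.
Net charge = (+6) + (−5) = +1.

+1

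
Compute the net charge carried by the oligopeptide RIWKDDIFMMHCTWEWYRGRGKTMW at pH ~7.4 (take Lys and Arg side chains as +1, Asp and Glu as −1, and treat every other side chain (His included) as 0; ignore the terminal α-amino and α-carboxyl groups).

+2

Positive (K, R): R1, K4, R18, R20, K22 → +5.
Negative (D, E): D5, D6, E15 → −3.
Net charge = (+5) + (−3) = +2.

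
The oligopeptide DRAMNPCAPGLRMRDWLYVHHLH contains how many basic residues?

K, R, and H are the three residues with basic side chains (ε-amine, guanidinium, and imidazole respectively).
Matching residues: R2, R12, R14, H20, H21, H23.

6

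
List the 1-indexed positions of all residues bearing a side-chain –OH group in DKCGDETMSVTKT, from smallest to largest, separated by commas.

Serine (S), threonine (T), and tyrosine (Y) each carry a hydroxyl group on the side chain.
Matching residues: T7, S9, T11, T13.

7, 9, 11, 13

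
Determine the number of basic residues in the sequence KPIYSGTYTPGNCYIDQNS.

The basic amino acids are Lys (K), Arg (R), and His (H).
Matching residues: K1.

1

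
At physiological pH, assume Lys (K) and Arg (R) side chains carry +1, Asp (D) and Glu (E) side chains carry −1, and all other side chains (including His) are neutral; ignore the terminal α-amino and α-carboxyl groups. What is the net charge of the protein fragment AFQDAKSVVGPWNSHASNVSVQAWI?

Positive (K, R): K6 → +1.
Negative (D, E): D4 → −1.
Net charge = (+1) + (−1) = 0.

0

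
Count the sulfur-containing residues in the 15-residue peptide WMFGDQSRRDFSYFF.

Only Cys (C) and Met (M) have a sulfur atom in the side chain.
Matching residues: M2.

1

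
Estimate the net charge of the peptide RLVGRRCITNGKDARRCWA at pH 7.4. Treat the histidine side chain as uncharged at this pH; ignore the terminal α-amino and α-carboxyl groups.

At pH ~7.4 the Lys and Arg side chains are protonated (+1), the Asp and Glu side chains are deprotonated (−1), and with His taken as neutral all other side chains carry no charge.
Positive (K, R): R1, R5, R6, K12, R15, R16 → +6.
Negative (D, E): D13 → −1.
Net charge = (+6) + (−1) = +5.

+5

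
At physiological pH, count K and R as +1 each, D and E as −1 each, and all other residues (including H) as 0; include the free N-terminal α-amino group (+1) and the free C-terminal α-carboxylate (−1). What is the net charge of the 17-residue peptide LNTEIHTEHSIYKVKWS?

Positive (K, R): K13, K15 → +2.
Negative (D, E): E4, E8 → −2.
The N-terminus (+1) and C-terminus (−1) cancel.
Net charge = (+2) + (−2) = 0.

0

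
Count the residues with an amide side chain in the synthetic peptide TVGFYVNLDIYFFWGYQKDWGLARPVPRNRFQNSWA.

Only N (asparagine) and Q (glutamine) carry a side-chain carboxamide.
Matching residues: N7, Q17, N29, Q32, N33.

5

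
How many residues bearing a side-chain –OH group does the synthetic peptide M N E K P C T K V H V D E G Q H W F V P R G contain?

1

The –OH-bearing residues are Ser, Thr (aliphatic alcohols), and Tyr (phenol).
Matching residues: T7.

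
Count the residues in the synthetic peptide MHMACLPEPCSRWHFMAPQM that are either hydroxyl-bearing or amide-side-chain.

2

Hydroxyl-bearing: S, T, Y. Amide-side-chain: N, Q.
Hydroxyl-bearing residues here: S11 (1).
Amide-side-chain residues here: Q19 (1).
The two groups share no amino acid, so total = 1 + 1 = 2.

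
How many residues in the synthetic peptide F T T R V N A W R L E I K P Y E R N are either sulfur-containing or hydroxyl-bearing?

3

Sulfur-containing: C, M. Hydroxyl-bearing: S, T, Y.
Sulfur-containing residues here: none (0).
Hydroxyl-bearing residues here: T2, T3, Y15 (3).
The two groups share no amino acid, so total = 0 + 3 = 3.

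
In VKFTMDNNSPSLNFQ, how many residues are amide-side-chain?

4

Only N (asparagine) and Q (glutamine) carry a side-chain carboxamide.
Matching residues: N7, N8, N13, Q15.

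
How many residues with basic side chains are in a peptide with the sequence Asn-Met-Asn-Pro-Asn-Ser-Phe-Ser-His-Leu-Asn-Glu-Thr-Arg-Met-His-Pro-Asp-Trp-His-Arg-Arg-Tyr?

Lysine (K), arginine (R), and histidine (H) have basic, nitrogen-containing side chains.
Matching residues: His9, Arg14, His16, His20, Arg21, Arg22.

6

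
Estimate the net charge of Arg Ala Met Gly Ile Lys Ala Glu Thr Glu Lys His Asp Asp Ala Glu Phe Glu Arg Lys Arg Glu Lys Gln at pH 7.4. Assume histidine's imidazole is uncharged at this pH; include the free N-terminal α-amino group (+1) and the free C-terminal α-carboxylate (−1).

0

Near pH 7.4, K and R contribute +1 each, D and E contribute −1 each, and every other side chain (His included, as stated) is uncharged.
Positive (K, R): Arg1, Lys6, Lys11, Arg19, Lys20, Arg21, Lys23 → +7.
Negative (D, E): Glu8, Glu10, Asp13, Asp14, Glu16, Glu18, Glu22 → −7.
The N-terminus (+1) and C-terminus (−1) cancel.
Net charge = (+7) + (−7) = 0.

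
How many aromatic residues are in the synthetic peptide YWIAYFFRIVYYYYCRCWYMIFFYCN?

14

The aromatic amino acids are Phe (F, benzyl), Trp (W, indole), and Tyr (Y, phenol).
Matching residues: Y1, W2, Y5, F6, F7, Y11, Y12, Y13, Y14, W18, Y19, F22, F23, Y24.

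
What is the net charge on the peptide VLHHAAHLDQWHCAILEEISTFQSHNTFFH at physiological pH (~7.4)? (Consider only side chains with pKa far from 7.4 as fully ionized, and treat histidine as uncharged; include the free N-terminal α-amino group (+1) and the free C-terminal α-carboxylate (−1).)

Near pH 7.4, K and R contribute +1 each, D and E contribute −1 each, and every other side chain (His included, as stated) is uncharged.
Positive (K, R): none → +0.
Negative (D, E): D9, E17, E18 → −3.
The N-terminus (+1) and C-terminus (−1) cancel.
Net charge = (+0) + (−3) = −3.

-3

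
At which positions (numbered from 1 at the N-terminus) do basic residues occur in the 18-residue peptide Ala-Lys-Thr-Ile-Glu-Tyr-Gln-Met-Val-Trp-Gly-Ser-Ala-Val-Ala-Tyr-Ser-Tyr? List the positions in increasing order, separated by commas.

K, R, and H are the three residues with basic side chains (ε-amine, guanidinium, and imidazole respectively).
Matching residues: Lys2.

2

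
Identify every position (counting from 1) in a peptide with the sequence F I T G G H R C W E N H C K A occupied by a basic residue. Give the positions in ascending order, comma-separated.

Matching residues: H6, R7, H12, K14.

6, 7, 12, 14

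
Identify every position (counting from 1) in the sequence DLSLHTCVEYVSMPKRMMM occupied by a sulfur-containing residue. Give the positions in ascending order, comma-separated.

7, 13, 17, 18, 19

Cysteine (C, thiol) and methionine (M, thioether) are the two sulfur-containing amino acids.
Matching residues: C7, M13, M17, M18, M19.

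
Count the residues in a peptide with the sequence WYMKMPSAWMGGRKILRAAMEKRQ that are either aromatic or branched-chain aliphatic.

Aromatic: F, W, Y. Branched-chain aliphatic: I, L, V.
Aromatic residues here: W1, Y2, W9 (3).
Branched-chain aliphatic residues here: I15, L16 (2).
The two groups share no amino acid, so total = 3 + 2 = 5.

5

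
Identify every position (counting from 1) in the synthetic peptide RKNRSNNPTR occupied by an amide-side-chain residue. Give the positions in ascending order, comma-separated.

Asparagine (N) and glutamine (Q) have uncharged amide side chains.
Matching residues: N3, N6, N7.

3, 6, 7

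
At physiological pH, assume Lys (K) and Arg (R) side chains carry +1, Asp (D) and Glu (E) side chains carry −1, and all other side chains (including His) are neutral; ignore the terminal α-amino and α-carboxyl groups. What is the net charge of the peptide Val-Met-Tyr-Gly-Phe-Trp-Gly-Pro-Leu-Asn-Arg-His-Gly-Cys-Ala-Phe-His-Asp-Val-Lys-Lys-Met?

Positive (K, R): Arg11, Lys20, Lys21 → +3.
Negative (D, E): Asp18 → −1.
Net charge = (+3) + (−1) = +2.

+2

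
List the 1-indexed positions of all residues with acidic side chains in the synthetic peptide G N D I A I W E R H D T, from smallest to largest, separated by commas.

Only D (aspartate) and E (glutamate) carry a side-chain carboxylic acid.
Matching residues: D3, E8, D11.

3, 8, 11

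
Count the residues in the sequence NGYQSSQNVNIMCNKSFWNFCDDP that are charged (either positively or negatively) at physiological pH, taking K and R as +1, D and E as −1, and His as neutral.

Charged side chains at pH ~7.4: K, R (positive); D, E (negative).
Matching residues: K15, D22, D23.

3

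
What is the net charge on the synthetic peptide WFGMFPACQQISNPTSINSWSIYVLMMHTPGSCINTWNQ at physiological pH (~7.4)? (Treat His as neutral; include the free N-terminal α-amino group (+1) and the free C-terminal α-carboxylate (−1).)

At pH ~7.4 the Lys and Arg side chains are protonated (+1), the Asp and Glu side chains are deprotonated (−1), and with His taken as neutral all other side chains carry no charge.
Positive (K, R): none → +0.
Negative (D, E): none → −0.
The N-terminus (+1) and C-terminus (−1) cancel.
Net charge = (+0) + (−0) = 0.

0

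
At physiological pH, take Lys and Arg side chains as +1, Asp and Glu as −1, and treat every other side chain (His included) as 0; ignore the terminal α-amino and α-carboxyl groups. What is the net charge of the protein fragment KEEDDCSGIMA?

-3

Positive (K, R): K1 → +1.
Negative (D, E): E2, E3, D4, D5 → −4.
Net charge = (+1) + (−4) = −3.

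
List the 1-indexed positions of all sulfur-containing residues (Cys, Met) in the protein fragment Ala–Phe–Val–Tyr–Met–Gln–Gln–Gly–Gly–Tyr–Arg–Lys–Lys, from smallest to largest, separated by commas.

5

Matching residues: Met5.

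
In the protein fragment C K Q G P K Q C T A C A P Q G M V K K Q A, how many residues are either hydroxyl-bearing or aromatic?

1

Hydroxyl-bearing: S, T, Y. Aromatic: F, W, Y.
Hydroxyl-bearing residues here: T9 (1).
Aromatic residues here: none (0).
(Y belongs to both groups, but none appear in this sequence.) Total = 1 + 0 = 1.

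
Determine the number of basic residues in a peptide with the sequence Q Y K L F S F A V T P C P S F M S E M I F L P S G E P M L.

1

Lysine (K), arginine (R), and histidine (H) have basic, nitrogen-containing side chains.
Matching residues: K3.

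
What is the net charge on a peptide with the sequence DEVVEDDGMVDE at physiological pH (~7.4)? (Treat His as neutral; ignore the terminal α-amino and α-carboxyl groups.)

-7

At pH ~7.4 the Lys and Arg side chains are protonated (+1), the Asp and Glu side chains are deprotonated (−1), and with His taken as neutral all other side chains carry no charge.
Positive (K, R): none → +0.
Negative (D, E): D1, E2, E5, D6, D7, D11, E12 → −7.
Net charge = (+0) + (−7) = −7.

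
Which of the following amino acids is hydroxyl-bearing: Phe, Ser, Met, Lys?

Ser

Serine (S), threonine (T), and tyrosine (Y) each carry a hydroxyl group on the side chain.
Of the listed options, only Ser belongs to this group.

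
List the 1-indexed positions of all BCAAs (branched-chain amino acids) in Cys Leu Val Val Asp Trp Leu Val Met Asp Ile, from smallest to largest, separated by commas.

2, 3, 4, 7, 8, 11

V, L, and I make up the branched-chain aliphatic group.
Matching residues: Leu2, Val3, Val4, Leu7, Val8, Ile11.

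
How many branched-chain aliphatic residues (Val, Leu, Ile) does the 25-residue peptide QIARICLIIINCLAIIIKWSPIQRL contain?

12

Matching residues: I2, I5, L7, I8, I9, I10, L13, I15, I16, I17, I22, L25.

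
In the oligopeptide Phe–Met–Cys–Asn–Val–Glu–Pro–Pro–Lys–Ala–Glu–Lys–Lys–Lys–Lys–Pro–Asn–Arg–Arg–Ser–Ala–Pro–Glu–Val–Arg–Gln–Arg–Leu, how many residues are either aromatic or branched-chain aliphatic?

Aromatic: F, W, Y. Branched-chain aliphatic: I, L, V.
Aromatic residues here: Phe1 (1).
Branched-chain aliphatic residues here: Val5, Val24, Leu28 (3).
The two groups share no amino acid, so total = 1 + 3 = 4.

4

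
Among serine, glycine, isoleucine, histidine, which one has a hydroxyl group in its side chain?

serine

S, T, and Y are the three residues with a side-chain hydroxyl.
Of the listed options, only serine belongs to this group.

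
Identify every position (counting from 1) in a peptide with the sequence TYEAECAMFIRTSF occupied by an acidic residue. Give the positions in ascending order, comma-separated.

3, 5

The acidic residues are Asp (D) and Glu (E), whose side chains end in a carboxylate group.
Matching residues: E3, E5.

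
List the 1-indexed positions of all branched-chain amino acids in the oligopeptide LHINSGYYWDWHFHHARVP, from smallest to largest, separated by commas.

1, 3, 18

V, L, and I make up the branched-chain aliphatic group.
Matching residues: L1, I3, V18.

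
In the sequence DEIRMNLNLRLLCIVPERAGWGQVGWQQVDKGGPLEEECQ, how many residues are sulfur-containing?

3

Cysteine (C, thiol) and methionine (M, thioether) are the two sulfur-containing amino acids.
Matching residues: M5, C13, C39.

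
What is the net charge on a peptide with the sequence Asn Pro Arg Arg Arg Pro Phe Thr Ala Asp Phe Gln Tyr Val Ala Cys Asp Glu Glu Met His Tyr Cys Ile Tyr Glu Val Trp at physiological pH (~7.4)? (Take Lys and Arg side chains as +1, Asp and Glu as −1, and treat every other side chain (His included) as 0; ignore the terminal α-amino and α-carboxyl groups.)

-2

Positive (K, R): Arg3, Arg4, Arg5 → +3.
Negative (D, E): Asp10, Asp17, Glu18, Glu19, Glu26 → −5.
Net charge = (+3) + (−5) = −2.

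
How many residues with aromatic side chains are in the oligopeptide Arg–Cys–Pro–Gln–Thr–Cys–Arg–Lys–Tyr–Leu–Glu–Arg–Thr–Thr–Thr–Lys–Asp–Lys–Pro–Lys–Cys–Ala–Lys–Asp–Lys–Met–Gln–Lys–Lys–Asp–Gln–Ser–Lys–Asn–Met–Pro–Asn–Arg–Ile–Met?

F, W, and Y each carry an aromatic ring on the side chain.
Matching residues: Tyr9.

1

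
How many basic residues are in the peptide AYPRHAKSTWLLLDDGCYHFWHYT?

5

The basic amino acids are Lys (K), Arg (R), and His (H).
Matching residues: R4, H5, K7, H19, H22.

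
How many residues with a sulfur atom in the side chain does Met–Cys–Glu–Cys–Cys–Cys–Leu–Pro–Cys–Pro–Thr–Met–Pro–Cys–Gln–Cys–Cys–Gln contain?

Only Cys (C) and Met (M) have a sulfur atom in the side chain.
Matching residues: Met1, Cys2, Cys4, Cys5, Cys6, Cys9, Met12, Cys14, Cys16, Cys17.

10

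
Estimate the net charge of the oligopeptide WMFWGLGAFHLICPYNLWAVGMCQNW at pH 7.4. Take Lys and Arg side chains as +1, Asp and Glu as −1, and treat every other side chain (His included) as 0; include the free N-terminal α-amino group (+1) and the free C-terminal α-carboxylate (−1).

Positive (K, R): none → +0.
Negative (D, E): none → −0.
The N-terminus (+1) and C-terminus (−1) cancel.
Net charge = (+0) + (−0) = 0.

0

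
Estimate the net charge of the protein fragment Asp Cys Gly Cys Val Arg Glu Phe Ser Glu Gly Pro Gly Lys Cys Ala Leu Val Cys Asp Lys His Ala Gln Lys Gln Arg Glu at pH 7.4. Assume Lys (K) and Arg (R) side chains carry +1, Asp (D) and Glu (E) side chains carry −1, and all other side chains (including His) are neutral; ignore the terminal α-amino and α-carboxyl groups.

0

Positive (K, R): Arg6, Lys14, Lys21, Lys25, Arg27 → +5.
Negative (D, E): Asp1, Glu7, Glu10, Asp20, Glu28 → −5.
Net charge = (+5) + (−5) = 0.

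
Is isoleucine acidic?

No

Only D (aspartate) and E (glutamate) carry a side-chain carboxylic acid.
Isoleucine is not in this group.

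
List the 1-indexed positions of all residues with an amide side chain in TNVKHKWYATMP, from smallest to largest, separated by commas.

2

Asparagine (N) and glutamine (Q) have uncharged amide side chains.
Matching residues: N2.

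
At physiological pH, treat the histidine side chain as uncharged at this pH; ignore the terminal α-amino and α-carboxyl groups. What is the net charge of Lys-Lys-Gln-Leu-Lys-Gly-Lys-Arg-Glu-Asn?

+4

Near pH 7.4, K and R contribute +1 each, D and E contribute −1 each, and every other side chain (His included, as stated) is uncharged.
Positive (K, R): Lys1, Lys2, Lys5, Lys7, Arg8 → +5.
Negative (D, E): Glu9 → −1.
Net charge = (+5) + (−1) = +4.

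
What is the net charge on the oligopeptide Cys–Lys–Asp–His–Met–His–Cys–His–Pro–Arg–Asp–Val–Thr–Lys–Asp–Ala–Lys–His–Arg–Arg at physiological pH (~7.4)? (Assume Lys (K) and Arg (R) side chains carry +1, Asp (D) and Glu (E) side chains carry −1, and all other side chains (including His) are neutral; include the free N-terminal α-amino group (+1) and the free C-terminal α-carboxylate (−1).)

Positive (K, R): Lys2, Arg10, Lys14, Lys17, Arg19, Arg20 → +6.
Negative (D, E): Asp3, Asp11, Asp15 → −3.
The N-terminus (+1) and C-terminus (−1) cancel.
Net charge = (+6) + (−3) = +3.

+3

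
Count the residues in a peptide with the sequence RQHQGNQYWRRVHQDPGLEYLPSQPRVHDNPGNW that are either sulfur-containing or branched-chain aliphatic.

Sulfur-containing: C, M. Branched-chain aliphatic: I, L, V.
Sulfur-containing residues here: none (0).
Branched-chain aliphatic residues here: V12, L18, L21, V27 (4).
The two groups share no amino acid, so total = 0 + 4 = 4.

4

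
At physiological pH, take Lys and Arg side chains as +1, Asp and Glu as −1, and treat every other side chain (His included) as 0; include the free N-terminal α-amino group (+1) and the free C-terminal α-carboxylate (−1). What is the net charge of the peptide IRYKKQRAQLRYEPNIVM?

Positive (K, R): R2, K4, K5, R7, R11 → +5.
Negative (D, E): E13 → −1.
The N-terminus (+1) and C-terminus (−1) cancel.
Net charge = (+5) + (−1) = +4.

+4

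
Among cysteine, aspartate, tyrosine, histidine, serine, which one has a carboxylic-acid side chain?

The acidic residues are Asp (D) and Glu (E), whose side chains end in a carboxylate group.
Of the listed options, only aspartate belongs to this group.

aspartate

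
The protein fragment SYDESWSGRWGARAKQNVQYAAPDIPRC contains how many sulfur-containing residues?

1

The sulfur-bearing residues are cysteine (–SH) and methionine (–S–CH₃).
Matching residues: C28.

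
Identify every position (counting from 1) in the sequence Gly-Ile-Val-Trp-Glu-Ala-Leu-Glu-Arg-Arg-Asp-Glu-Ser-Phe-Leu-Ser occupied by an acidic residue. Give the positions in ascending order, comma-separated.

5, 8, 11, 12

Only D (aspartate) and E (glutamate) carry a side-chain carboxylic acid.
Matching residues: Glu5, Glu8, Asp11, Glu12.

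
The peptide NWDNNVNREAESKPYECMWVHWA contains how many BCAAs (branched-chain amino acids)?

The BCAAs are Val, Leu, and Ile — aliphatic side chains with a branch point.
Matching residues: V6, V20.

2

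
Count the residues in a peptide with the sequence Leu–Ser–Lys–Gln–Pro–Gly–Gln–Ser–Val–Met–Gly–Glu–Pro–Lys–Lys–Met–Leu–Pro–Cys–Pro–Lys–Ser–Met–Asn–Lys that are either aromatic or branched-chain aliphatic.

Aromatic: F, W, Y. Branched-chain aliphatic: I, L, V.
Aromatic residues here: none (0).
Branched-chain aliphatic residues here: Leu1, Val9, Leu17 (3).
The two groups share no amino acid, so total = 0 + 3 = 3.

3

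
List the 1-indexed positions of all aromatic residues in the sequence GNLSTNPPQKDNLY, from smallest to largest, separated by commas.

14

F, W, and Y each carry an aromatic ring on the side chain.
Matching residues: Y14.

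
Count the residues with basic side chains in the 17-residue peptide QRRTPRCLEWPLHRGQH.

6

Lysine (K), arginine (R), and histidine (H) have basic, nitrogen-containing side chains.
Matching residues: R2, R3, R6, H13, R14, H17.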